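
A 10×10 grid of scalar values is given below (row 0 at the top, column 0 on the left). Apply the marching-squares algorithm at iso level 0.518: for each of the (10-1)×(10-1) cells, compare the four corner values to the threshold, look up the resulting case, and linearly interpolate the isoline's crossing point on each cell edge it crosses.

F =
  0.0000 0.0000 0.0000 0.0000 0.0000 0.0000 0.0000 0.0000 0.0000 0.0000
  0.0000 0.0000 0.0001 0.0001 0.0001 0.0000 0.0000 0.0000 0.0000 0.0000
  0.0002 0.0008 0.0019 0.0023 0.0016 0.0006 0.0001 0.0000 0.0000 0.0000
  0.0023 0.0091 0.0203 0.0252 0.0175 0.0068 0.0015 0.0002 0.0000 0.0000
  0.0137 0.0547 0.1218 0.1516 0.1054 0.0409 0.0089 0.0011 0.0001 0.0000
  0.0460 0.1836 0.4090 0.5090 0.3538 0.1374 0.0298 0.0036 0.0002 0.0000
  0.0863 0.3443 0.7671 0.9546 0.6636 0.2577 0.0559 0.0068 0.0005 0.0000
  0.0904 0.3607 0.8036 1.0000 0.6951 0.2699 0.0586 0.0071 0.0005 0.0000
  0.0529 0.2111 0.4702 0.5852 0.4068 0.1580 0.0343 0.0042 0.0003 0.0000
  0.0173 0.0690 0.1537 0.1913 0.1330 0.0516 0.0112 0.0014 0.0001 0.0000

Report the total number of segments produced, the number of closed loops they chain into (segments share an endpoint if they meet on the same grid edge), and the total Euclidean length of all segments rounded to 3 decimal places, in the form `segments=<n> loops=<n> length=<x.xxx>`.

cell (5,1): code 0100 → (5.304,2.000)–(6.000,1.411)
cell (5,2): code 1100 → (5.020,3.000)–(5.304,2.000)
cell (5,3): code 1100 → (5.530,4.000)–(5.020,3.000)
cell (5,4): code 1000 → (6.000,4.359)–(5.530,4.000)
cell (6,1): code 0110 → (6.000,1.411)–(7.000,1.355)
cell (6,4): code 1001 → (7.000,4.417)–(6.000,4.359)
cell (7,1): code 0010 → (7.000,1.355)–(7.857,2.000)
cell (7,2): code 0111 → (7.857,2.000)–(8.000,2.416)
cell (7,3): code 1011 → (8.000,3.377)–(7.614,4.000)
cell (7,4): code 0001 → (7.614,4.000)–(7.000,4.417)
cell (8,2): code 0010 → (8.000,2.416)–(8.171,3.000)
cell (8,3): code 0001 → (8.171,3.000)–(8.000,3.377)
total: 12 segments, chained into 1 closed loop(s), length Σ = 9.677435

segments=12 loops=1 length=9.677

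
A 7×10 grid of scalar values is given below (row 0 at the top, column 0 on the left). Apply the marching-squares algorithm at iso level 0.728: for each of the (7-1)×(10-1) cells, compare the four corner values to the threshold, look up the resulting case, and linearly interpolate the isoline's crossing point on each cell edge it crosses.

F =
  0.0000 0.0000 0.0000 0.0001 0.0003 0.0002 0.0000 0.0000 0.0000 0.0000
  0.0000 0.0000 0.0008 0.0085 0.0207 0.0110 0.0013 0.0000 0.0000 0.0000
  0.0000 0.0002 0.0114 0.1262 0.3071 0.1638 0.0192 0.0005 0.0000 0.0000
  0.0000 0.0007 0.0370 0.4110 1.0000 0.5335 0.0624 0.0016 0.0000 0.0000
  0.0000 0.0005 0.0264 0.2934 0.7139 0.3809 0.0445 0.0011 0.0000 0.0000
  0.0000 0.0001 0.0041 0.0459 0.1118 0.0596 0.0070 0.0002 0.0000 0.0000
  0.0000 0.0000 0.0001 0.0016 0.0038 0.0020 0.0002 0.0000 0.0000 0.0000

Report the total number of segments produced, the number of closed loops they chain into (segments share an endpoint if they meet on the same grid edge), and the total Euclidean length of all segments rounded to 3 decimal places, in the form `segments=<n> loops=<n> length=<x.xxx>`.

cell (2,3): code 0100 → (2.607,4.000)–(3.000,3.538)
cell (2,4): code 1000 → (3.000,4.583)–(2.607,4.000)
cell (3,3): code 0010 → (3.000,3.538)–(3.951,4.000)
cell (3,4): code 0001 → (3.951,4.000)–(3.000,4.583)
total: 4 segments, chained into 1 closed loop(s), length Σ = 3.481205

segments=4 loops=1 length=3.481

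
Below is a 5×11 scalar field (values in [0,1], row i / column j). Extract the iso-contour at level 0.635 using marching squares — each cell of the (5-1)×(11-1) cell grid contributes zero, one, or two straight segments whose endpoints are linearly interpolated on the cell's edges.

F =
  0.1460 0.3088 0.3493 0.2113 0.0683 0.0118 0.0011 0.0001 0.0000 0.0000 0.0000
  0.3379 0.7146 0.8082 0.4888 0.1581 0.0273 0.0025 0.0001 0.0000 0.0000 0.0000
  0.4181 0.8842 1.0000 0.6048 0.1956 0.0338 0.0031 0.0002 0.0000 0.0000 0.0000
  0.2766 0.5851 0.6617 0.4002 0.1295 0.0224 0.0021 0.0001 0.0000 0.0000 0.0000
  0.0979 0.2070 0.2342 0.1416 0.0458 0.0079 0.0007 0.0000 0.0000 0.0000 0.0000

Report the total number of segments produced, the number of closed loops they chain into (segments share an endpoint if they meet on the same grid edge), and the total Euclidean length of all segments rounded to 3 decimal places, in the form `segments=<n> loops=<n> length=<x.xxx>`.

cell (0,0): code 0100 → (0.804,1.000)–(1.000,0.789)
cell (0,1): code 1100 → (0.623,2.000)–(0.804,1.000)
cell (0,2): code 1000 → (1.000,2.542)–(0.623,2.000)
cell (1,0): code 0110 → (1.000,0.789)–(2.000,0.465)
cell (1,2): code 1001 → (2.000,2.924)–(1.000,2.542)
cell (2,0): code 0010 → (2.000,0.465)–(2.833,1.000)
cell (2,1): code 0111 → (2.833,1.000)–(3.000,1.651)
cell (2,2): code 1001 → (3.000,2.102)–(2.000,2.924)
cell (3,1): code 0010 → (3.000,1.651)–(3.062,2.000)
cell (3,2): code 0001 → (3.062,2.000)–(3.000,2.102)
total: 10 segments, chained into 1 closed loop(s), length Σ = 7.516885

segments=10 loops=1 length=7.517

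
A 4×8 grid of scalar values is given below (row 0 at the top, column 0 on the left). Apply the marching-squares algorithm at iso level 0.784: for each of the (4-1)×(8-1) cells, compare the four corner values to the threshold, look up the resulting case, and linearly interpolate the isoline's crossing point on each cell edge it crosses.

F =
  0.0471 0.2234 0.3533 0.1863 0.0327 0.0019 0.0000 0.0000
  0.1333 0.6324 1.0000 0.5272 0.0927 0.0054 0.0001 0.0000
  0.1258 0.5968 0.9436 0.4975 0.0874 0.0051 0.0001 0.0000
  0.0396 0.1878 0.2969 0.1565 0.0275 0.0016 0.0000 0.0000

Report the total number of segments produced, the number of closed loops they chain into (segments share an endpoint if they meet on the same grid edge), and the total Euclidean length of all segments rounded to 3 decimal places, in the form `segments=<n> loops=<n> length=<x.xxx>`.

cell (0,1): code 0100 → (0.666,2.000)–(1.000,1.412)
cell (0,2): code 1000 → (1.000,2.457)–(0.666,2.000)
cell (1,1): code 0110 → (1.000,1.412)–(2.000,1.540)
cell (1,2): code 1001 → (2.000,2.358)–(1.000,2.457)
cell (2,1): code 0010 → (2.000,1.540)–(2.247,2.000)
cell (2,2): code 0001 → (2.247,2.000)–(2.000,2.358)
total: 6 segments, chained into 1 closed loop(s), length Σ = 4.211628

segments=6 loops=1 length=4.212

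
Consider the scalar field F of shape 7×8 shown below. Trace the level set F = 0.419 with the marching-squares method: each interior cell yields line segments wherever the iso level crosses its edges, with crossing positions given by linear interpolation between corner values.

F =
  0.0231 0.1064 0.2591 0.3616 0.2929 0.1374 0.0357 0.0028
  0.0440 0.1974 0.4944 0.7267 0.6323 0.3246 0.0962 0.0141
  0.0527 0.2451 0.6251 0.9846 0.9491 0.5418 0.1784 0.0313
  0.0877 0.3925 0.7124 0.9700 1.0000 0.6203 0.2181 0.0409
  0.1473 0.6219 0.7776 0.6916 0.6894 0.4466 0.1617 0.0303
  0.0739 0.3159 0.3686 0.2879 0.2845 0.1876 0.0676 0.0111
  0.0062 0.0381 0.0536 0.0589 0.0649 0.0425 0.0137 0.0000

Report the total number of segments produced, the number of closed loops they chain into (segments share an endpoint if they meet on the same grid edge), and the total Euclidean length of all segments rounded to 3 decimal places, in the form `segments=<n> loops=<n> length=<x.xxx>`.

cell (0,1): code 0100 → (0.680,2.000)–(1.000,1.746)
cell (0,2): code 1100 → (0.157,3.000)–(0.680,2.000)
cell (0,3): code 1100 → (0.372,4.000)–(0.157,3.000)
cell (0,4): code 1000 → (1.000,4.693)–(0.372,4.000)
cell (1,1): code 0110 → (1.000,1.746)–(2.000,1.458)
cell (1,4): code 1101 → (1.435,5.000)–(1.000,4.693)
cell (1,5): code 1000 → (2.000,5.338)–(1.435,5.000)
cell (2,1): code 0110 → (2.000,1.458)–(3.000,1.083)
cell (2,5): code 1001 → (3.000,5.500)–(2.000,5.338)
cell (3,0): code 0100 → (3.116,1.000)–(4.000,0.572)
cell (3,1): code 1110 → (3.000,1.083)–(3.116,1.000)
cell (3,5): code 1001 → (4.000,5.097)–(3.000,5.500)
cell (4,0): code 0010 → (4.000,0.572)–(4.663,1.000)
cell (4,1): code 0011 → (4.663,1.000)–(4.877,2.000)
cell (4,2): code 0011 → (4.877,2.000)–(4.675,3.000)
cell (4,3): code 0011 → (4.675,3.000)–(4.668,4.000)
cell (4,4): code 0011 → (4.668,4.000)–(4.107,5.000)
cell (4,5): code 0001 → (4.107,5.000)–(4.000,5.097)
total: 18 segments, chained into 1 closed loop(s), length Σ = 15.133243

segments=18 loops=1 length=15.133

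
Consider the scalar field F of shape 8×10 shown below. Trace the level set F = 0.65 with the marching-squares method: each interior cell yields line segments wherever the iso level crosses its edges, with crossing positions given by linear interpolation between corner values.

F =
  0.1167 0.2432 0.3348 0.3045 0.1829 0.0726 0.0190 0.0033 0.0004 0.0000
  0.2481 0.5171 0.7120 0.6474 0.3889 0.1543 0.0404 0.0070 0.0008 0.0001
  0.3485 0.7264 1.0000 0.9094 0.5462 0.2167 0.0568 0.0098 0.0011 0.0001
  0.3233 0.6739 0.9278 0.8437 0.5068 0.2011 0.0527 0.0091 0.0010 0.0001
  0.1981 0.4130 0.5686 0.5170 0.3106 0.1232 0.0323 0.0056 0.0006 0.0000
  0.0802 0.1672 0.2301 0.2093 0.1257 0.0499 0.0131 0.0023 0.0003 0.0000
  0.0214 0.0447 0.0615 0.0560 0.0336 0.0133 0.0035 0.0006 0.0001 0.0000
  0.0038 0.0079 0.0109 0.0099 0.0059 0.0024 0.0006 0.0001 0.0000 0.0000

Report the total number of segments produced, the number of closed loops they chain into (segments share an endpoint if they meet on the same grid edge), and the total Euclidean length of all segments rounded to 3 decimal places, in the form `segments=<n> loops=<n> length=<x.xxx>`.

cell (0,1): code 0100 → (0.836,2.000)–(1.000,1.682)
cell (0,2): code 1000 → (1.000,2.960)–(0.836,2.000)
cell (1,0): code 0100 → (1.635,1.000)–(2.000,0.798)
cell (1,1): code 1110 → (1.000,1.682)–(1.635,1.000)
cell (1,2): code 1101 → (1.010,3.000)–(1.000,2.960)
cell (1,3): code 1000 → (2.000,3.714)–(1.010,3.000)
cell (2,0): code 0110 → (2.000,0.798)–(3.000,0.932)
cell (2,3): code 1001 → (3.000,3.575)–(2.000,3.714)
cell (3,0): code 0010 → (3.000,0.932)–(3.092,1.000)
cell (3,1): code 0011 → (3.092,1.000)–(3.773,2.000)
cell (3,2): code 0011 → (3.773,2.000)–(3.593,3.000)
cell (3,3): code 0001 → (3.593,3.000)–(3.000,3.575)
total: 12 segments, chained into 1 closed loop(s), length Σ = 9.128189

segments=12 loops=1 length=9.128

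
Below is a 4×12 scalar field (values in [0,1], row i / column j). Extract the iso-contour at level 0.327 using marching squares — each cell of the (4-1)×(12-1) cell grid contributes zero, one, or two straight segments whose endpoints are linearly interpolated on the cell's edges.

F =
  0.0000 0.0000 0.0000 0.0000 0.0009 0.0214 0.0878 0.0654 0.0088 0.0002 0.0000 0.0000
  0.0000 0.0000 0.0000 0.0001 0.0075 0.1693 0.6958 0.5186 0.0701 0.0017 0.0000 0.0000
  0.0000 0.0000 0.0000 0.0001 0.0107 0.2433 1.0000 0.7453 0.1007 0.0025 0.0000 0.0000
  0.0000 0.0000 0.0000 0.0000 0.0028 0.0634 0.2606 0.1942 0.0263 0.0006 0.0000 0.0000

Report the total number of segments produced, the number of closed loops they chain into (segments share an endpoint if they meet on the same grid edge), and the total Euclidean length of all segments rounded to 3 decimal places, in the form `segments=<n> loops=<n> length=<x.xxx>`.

cell (0,5): code 0100 → (0.393,6.000)–(1.000,5.300)
cell (0,6): code 1100 → (0.577,7.000)–(0.393,6.000)
cell (0,7): code 1000 → (1.000,7.427)–(0.577,7.000)
cell (1,5): code 0110 → (1.000,5.300)–(2.000,5.111)
cell (1,7): code 1001 → (2.000,7.649)–(1.000,7.427)
cell (2,5): code 0010 → (2.000,5.111)–(2.910,6.000)
cell (2,6): code 0011 → (2.910,6.000)–(2.759,7.000)
cell (2,7): code 0001 → (2.759,7.000)–(2.000,7.649)
total: 8 segments, chained into 1 closed loop(s), length Σ = 7.868926

segments=8 loops=1 length=7.869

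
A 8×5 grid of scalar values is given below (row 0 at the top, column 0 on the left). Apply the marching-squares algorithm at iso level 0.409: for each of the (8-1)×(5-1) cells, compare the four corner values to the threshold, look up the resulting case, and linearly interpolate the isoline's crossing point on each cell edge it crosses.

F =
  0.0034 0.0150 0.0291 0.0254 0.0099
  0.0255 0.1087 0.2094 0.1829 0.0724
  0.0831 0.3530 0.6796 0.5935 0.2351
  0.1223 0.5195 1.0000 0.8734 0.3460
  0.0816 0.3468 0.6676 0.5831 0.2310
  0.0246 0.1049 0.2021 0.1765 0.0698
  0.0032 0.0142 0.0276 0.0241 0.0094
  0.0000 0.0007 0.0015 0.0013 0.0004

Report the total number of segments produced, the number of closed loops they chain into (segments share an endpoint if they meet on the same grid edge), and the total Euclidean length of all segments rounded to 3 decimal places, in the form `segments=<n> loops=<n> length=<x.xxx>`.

cell (1,1): code 0100 → (1.425,2.000)–(2.000,1.171)
cell (1,2): code 1100 → (1.551,3.000)–(1.425,2.000)
cell (1,3): code 1000 → (2.000,3.515)–(1.551,3.000)
cell (2,0): code 0100 → (2.336,1.000)–(3.000,0.722)
cell (2,1): code 1110 → (2.000,1.171)–(2.336,1.000)
cell (2,3): code 1001 → (3.000,3.881)–(2.000,3.515)
cell (3,0): code 0010 → (3.000,0.722)–(3.640,1.000)
cell (3,1): code 0111 → (3.640,1.000)–(4.000,1.194)
cell (3,3): code 1001 → (4.000,3.494)–(3.000,3.881)
cell (4,1): code 0010 → (4.000,1.194)–(4.556,2.000)
cell (4,2): code 0011 → (4.556,2.000)–(4.428,3.000)
cell (4,3): code 0001 → (4.428,3.000)–(4.000,3.494)
total: 12 segments, chained into 1 closed loop(s), length Σ = 9.681800

segments=12 loops=1 length=9.682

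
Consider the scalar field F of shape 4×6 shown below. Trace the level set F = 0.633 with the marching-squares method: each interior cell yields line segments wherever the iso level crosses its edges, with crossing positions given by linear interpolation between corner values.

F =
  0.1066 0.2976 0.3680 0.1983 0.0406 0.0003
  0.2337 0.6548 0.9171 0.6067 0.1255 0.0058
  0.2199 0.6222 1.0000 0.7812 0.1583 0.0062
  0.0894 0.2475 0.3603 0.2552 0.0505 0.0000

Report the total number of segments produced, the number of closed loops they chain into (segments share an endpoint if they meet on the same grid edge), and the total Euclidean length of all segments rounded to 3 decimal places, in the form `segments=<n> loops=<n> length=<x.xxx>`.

cell (0,0): code 0100 → (0.939,1.000)–(1.000,0.948)
cell (0,1): code 1100 → (0.483,2.000)–(0.939,1.000)
cell (0,2): code 1000 → (1.000,2.915)–(0.483,2.000)
cell (1,0): code 0010 → (1.000,0.948)–(1.669,1.000)
cell (1,1): code 0111 → (1.669,1.000)–(2.000,1.029)
cell (1,2): code 1101 → (1.151,3.000)–(1.000,2.915)
cell (1,3): code 1000 → (2.000,3.238)–(1.151,3.000)
cell (2,1): code 0010 → (2.000,1.029)–(2.574,2.000)
cell (2,2): code 0011 → (2.574,2.000)–(2.282,3.000)
cell (2,3): code 0001 → (2.282,3.000)–(2.000,3.238)
total: 10 segments, chained into 1 closed loop(s), length Σ = 6.827431

segments=10 loops=1 length=6.827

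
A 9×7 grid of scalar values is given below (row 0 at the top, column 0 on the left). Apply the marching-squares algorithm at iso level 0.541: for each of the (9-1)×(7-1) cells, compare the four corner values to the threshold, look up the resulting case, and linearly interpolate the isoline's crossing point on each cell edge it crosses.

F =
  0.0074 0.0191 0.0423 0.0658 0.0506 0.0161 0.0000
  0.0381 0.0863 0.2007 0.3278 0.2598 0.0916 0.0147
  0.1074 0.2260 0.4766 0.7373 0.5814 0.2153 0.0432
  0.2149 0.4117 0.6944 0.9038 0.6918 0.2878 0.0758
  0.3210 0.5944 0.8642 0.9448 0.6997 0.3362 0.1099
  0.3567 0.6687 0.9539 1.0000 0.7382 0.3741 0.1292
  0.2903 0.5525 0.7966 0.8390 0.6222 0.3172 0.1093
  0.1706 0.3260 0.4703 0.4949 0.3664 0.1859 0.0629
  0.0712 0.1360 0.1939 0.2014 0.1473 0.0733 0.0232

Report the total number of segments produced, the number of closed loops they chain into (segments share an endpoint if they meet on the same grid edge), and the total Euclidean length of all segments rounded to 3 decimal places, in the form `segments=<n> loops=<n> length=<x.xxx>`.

cell (1,2): code 0100 → (1.521,3.000)–(2.000,2.247)
cell (1,3): code 1100 → (1.874,4.000)–(1.521,3.000)
cell (1,4): code 1000 → (2.000,4.110)–(1.874,4.000)
cell (2,1): code 0100 → (2.296,2.000)–(3.000,1.457)
cell (2,2): code 1110 → (2.000,2.247)–(2.296,2.000)
cell (2,4): code 1001 → (3.000,4.373)–(2.000,4.110)
cell (3,0): code 0100 → (3.708,1.000)–(4.000,0.805)
cell (3,1): code 1110 → (3.000,1.457)–(3.708,1.000)
cell (3,4): code 1001 → (4.000,4.437)–(3.000,4.373)
cell (4,0): code 0110 → (4.000,0.805)–(5.000,0.591)
cell (4,4): code 1001 → (5.000,4.542)–(4.000,4.437)
cell (5,0): code 0110 → (5.000,0.591)–(6.000,0.956)
cell (5,4): code 1001 → (6.000,4.266)–(5.000,4.542)
cell (6,0): code 0010 → (6.000,0.956)–(6.051,1.000)
cell (6,1): code 0011 → (6.051,1.000)–(6.783,2.000)
cell (6,2): code 0011 → (6.783,2.000)–(6.866,3.000)
cell (6,3): code 0011 → (6.866,3.000)–(6.317,4.000)
cell (6,4): code 0001 → (6.317,4.000)–(6.000,4.266)
total: 18 segments, chained into 1 closed loop(s), length Σ = 14.620165

segments=18 loops=1 length=14.620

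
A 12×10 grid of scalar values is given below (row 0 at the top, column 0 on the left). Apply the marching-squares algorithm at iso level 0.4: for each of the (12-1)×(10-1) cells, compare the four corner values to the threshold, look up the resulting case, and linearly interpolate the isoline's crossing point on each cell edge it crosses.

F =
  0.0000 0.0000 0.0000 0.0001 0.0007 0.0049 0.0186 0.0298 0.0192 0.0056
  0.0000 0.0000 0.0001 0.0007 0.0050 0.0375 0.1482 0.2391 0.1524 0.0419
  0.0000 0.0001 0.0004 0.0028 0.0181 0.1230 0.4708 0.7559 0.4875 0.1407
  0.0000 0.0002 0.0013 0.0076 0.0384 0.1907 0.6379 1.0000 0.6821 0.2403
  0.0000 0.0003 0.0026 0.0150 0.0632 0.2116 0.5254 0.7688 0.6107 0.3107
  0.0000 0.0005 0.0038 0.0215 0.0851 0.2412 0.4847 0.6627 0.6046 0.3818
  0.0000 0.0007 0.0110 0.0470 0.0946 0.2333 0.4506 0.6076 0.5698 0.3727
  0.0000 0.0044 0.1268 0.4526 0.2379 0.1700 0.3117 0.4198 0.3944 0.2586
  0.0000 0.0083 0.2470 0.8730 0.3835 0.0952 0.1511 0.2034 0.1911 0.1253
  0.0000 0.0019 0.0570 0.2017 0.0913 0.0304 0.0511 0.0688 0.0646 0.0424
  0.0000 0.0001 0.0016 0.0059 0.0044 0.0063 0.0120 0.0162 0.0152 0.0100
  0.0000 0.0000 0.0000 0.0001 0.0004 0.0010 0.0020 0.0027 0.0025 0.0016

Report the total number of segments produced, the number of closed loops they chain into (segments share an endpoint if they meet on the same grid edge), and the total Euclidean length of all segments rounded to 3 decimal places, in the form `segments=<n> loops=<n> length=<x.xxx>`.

segments=24 loops=2 length=20.108

cell (1,5): code 0100 → (1.781,6.000)–(2.000,5.796)
cell (1,6): code 1100 → (1.311,7.000)–(1.781,6.000)
cell (1,7): code 1100 → (1.739,8.000)–(1.311,7.000)
cell (1,8): code 1000 → (2.000,8.252)–(1.739,8.000)
cell (2,5): code 0110 → (2.000,5.796)–(3.000,5.468)
cell (2,8): code 1001 → (3.000,8.639)–(2.000,8.252)
cell (3,5): code 0110 → (3.000,5.468)–(4.000,5.600)
cell (3,8): code 1001 → (4.000,8.702)–(3.000,8.639)
cell (4,5): code 0110 → (4.000,5.600)–(5.000,5.652)
cell (4,8): code 1001 → (5.000,8.918)–(4.000,8.702)
cell (5,5): code 0110 → (5.000,5.652)–(6.000,5.767)
cell (5,8): code 1001 → (6.000,8.861)–(5.000,8.918)
cell (6,2): code 0100 → (6.870,3.000)–(7.000,2.839)
cell (6,3): code 1000 → (7.000,3.245)–(6.870,3.000)
cell (6,5): code 0010 → (6.000,5.767)–(6.364,6.000)
cell (6,6): code 0111 → (6.364,6.000)–(7.000,6.817)
cell (6,7): code 1011 → (7.000,7.780)–(6.968,8.000)
cell (6,8): code 0001 → (6.968,8.000)–(6.000,8.861)
cell (7,2): code 0110 → (7.000,2.839)–(8.000,2.244)
cell (7,3): code 1001 → (8.000,3.966)–(7.000,3.245)
cell (7,6): code 0010 → (7.000,6.817)–(7.091,7.000)
cell (7,7): code 0001 → (7.091,7.000)–(7.000,7.780)
cell (8,2): code 0010 → (8.000,2.244)–(8.705,3.000)
cell (8,3): code 0001 → (8.705,3.000)–(8.000,3.966)
total: 24 segments, chained into 2 closed loop(s), length Σ = 20.107706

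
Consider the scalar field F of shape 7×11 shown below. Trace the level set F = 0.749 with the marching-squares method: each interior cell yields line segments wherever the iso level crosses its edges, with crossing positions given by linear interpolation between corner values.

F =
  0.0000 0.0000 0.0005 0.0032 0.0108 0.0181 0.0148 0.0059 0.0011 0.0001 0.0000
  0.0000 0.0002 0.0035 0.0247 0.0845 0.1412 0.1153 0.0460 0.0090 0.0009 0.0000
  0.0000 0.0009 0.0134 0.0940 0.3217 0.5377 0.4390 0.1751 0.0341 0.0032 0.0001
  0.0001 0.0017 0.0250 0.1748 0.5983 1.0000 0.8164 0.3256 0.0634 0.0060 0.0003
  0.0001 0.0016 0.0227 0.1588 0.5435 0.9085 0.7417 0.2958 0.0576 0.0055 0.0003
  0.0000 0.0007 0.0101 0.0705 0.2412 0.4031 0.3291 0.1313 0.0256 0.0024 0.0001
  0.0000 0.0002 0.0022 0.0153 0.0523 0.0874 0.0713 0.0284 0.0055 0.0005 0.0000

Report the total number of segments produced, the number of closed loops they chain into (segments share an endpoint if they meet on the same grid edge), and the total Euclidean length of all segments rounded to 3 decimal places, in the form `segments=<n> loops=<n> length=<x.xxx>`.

segments=8 loops=1 length=5.701

cell (2,4): code 0100 → (2.457,5.000)–(3.000,4.375)
cell (2,5): code 1100 → (2.821,6.000)–(2.457,5.000)
cell (2,6): code 1000 → (3.000,6.137)–(2.821,6.000)
cell (3,4): code 0110 → (3.000,4.375)–(4.000,4.563)
cell (3,5): code 1011 → (4.000,5.956)–(3.902,6.000)
cell (3,6): code 0001 → (3.902,6.000)–(3.000,6.137)
cell (4,4): code 0010 → (4.000,4.563)–(4.316,5.000)
cell (4,5): code 0001 → (4.316,5.000)–(4.000,5.956)
total: 8 segments, chained into 1 closed loop(s), length Σ = 5.700601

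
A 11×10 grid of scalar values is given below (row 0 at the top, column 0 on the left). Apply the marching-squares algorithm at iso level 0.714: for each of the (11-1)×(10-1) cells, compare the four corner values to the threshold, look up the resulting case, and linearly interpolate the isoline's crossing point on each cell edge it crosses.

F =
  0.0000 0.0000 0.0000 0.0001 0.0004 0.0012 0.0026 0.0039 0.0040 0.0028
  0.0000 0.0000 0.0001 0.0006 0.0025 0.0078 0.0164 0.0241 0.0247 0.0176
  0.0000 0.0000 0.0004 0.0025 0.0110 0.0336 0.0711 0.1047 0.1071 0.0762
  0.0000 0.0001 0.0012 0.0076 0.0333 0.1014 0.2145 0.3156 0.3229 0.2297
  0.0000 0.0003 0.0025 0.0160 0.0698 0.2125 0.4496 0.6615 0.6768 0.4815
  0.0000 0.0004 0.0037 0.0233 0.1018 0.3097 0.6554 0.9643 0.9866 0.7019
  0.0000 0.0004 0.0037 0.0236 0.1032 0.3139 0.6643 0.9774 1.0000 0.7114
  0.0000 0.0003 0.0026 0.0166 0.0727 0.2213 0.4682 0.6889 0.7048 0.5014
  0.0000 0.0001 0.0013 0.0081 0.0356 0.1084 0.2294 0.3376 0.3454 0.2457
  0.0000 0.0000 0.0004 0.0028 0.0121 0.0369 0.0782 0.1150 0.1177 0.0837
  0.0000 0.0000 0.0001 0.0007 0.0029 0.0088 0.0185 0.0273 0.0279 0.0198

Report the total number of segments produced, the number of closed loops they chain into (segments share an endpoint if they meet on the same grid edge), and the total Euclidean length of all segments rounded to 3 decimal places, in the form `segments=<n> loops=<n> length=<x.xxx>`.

cell (4,6): code 0100 → (4.173,7.000)–(5.000,6.190)
cell (4,7): code 1100 → (4.120,8.000)–(4.173,7.000)
cell (4,8): code 1000 → (5.000,8.957)–(4.120,8.000)
cell (5,6): code 0110 → (5.000,6.190)–(6.000,6.159)
cell (5,8): code 1001 → (6.000,8.991)–(5.000,8.957)
cell (6,6): code 0010 → (6.000,6.159)–(6.913,7.000)
cell (6,7): code 0011 → (6.913,7.000)–(6.969,8.000)
cell (6,8): code 0001 → (6.969,8.000)–(6.000,8.991)
total: 8 segments, chained into 1 closed loop(s), length Σ = 9.089340

segments=8 loops=1 length=9.089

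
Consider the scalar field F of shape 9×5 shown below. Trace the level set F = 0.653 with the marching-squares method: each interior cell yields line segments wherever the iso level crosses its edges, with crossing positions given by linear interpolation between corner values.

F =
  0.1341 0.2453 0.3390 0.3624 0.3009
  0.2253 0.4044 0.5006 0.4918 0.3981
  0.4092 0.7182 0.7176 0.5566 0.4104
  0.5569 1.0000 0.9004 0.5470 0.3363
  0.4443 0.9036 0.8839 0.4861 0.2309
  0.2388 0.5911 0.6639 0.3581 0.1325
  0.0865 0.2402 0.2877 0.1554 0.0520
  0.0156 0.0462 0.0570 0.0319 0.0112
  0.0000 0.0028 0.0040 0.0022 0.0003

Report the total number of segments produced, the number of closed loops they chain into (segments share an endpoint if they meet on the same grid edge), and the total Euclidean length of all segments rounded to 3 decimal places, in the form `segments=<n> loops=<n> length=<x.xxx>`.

segments=12 loops=1 length=9.211

cell (1,0): code 0100 → (1.792,1.000)–(2.000,0.789)
cell (1,1): code 1100 → (1.702,2.000)–(1.792,1.000)
cell (1,2): code 1000 → (2.000,2.401)–(1.702,2.000)
cell (2,0): code 0110 → (2.000,0.789)–(3.000,0.217)
cell (2,2): code 1001 → (3.000,2.700)–(2.000,2.401)
cell (3,0): code 0110 → (3.000,0.217)–(4.000,0.454)
cell (3,2): code 1001 → (4.000,2.580)–(3.000,2.700)
cell (4,0): code 0010 → (4.000,0.454)–(4.802,1.000)
cell (4,1): code 0111 → (4.802,1.000)–(5.000,1.850)
cell (4,2): code 1001 → (5.000,2.036)–(4.000,2.580)
cell (5,1): code 0010 → (5.000,1.850)–(5.029,2.000)
cell (5,2): code 0001 → (5.029,2.000)–(5.000,2.036)
total: 12 segments, chained into 1 closed loop(s), length Σ = 9.210698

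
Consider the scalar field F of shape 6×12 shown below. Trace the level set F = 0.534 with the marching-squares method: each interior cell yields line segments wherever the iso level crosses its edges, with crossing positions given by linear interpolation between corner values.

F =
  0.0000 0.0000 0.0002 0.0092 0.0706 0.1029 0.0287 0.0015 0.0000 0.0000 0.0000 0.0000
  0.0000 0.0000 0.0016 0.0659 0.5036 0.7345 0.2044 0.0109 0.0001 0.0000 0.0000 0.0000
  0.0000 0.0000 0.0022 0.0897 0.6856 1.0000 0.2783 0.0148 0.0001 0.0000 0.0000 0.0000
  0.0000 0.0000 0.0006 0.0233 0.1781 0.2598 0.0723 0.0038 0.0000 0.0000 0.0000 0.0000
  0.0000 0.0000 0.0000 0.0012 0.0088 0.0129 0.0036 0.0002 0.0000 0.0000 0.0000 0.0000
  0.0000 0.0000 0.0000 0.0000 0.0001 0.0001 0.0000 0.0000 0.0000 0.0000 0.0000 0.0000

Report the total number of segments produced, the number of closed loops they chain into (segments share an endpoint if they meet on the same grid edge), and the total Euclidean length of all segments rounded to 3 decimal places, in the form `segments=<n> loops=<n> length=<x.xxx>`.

cell (0,4): code 0100 → (0.683,5.000)–(1.000,4.132)
cell (0,5): code 1000 → (1.000,5.378)–(0.683,5.000)
cell (1,3): code 0100 → (1.167,4.000)–(2.000,3.746)
cell (1,4): code 1110 → (1.000,4.132)–(1.167,4.000)
cell (1,5): code 1001 → (2.000,5.646)–(1.000,5.378)
cell (2,3): code 0010 → (2.000,3.746)–(2.299,4.000)
cell (2,4): code 0011 → (2.299,4.000)–(2.630,5.000)
cell (2,5): code 0001 → (2.630,5.000)–(2.000,5.646)
total: 8 segments, chained into 1 closed loop(s), length Σ = 5.884620

segments=8 loops=1 length=5.885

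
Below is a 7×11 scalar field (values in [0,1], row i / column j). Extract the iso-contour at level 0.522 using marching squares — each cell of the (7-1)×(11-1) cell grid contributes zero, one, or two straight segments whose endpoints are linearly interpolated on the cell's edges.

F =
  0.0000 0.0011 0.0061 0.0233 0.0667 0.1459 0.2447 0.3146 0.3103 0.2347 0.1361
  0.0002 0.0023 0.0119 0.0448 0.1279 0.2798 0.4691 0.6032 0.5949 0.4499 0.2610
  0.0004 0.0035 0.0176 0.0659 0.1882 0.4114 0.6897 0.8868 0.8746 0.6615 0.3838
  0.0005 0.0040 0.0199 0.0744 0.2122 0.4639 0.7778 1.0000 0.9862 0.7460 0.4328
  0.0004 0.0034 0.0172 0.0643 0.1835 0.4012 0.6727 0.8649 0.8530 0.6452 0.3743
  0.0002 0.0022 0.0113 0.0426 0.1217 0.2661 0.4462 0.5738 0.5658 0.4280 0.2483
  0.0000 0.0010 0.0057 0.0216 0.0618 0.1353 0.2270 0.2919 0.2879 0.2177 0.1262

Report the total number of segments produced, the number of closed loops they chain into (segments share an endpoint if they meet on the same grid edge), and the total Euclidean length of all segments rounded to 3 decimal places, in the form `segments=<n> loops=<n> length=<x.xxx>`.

segments=18 loops=1 length=14.091

cell (0,6): code 0100 → (0.719,7.000)–(1.000,6.394)
cell (0,7): code 1100 → (0.744,8.000)–(0.719,7.000)
cell (0,8): code 1000 → (1.000,8.503)–(0.744,8.000)
cell (1,5): code 0100 → (1.240,6.000)–(2.000,5.397)
cell (1,6): code 1110 → (1.000,6.394)–(1.240,6.000)
cell (1,8): code 1101 → (1.341,9.000)–(1.000,8.503)
cell (1,9): code 1000 → (2.000,9.502)–(1.341,9.000)
cell (2,5): code 0110 → (2.000,5.397)–(3.000,5.185)
cell (2,9): code 1001 → (3.000,9.715)–(2.000,9.502)
cell (3,5): code 0110 → (3.000,5.185)–(4.000,5.445)
cell (3,9): code 1001 → (4.000,9.455)–(3.000,9.715)
cell (4,5): code 0010 → (4.000,5.445)–(4.665,6.000)
cell (4,6): code 0111 → (4.665,6.000)–(5.000,6.594)
cell (4,8): code 1011 → (5.000,8.318)–(4.567,9.000)
cell (4,9): code 0001 → (4.567,9.000)–(4.000,9.455)
cell (5,6): code 0010 → (5.000,6.594)–(5.184,7.000)
cell (5,7): code 0011 → (5.184,7.000)–(5.158,8.000)
cell (5,8): code 0001 → (5.158,8.000)–(5.000,8.318)
total: 18 segments, chained into 1 closed loop(s), length Σ = 14.090755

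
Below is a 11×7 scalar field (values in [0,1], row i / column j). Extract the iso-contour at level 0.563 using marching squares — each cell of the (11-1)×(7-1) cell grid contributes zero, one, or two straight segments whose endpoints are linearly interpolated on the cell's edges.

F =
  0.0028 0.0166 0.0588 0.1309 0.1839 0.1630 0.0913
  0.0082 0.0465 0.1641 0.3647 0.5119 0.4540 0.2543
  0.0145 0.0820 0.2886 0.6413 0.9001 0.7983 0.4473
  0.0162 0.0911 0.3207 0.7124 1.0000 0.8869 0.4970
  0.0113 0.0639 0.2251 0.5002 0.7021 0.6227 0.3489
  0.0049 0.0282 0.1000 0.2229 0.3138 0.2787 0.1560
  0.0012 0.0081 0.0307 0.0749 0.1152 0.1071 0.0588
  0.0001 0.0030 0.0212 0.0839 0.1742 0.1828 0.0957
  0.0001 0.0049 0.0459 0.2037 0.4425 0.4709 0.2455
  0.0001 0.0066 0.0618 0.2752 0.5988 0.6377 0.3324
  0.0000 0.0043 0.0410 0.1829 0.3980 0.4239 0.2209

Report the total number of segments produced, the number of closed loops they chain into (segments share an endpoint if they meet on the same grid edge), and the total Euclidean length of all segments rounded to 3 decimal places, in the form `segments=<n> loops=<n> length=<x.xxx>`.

cell (1,2): code 0100 → (1.717,3.000)–(2.000,2.778)
cell (1,3): code 1100 → (1.132,4.000)–(1.717,3.000)
cell (1,4): code 1100 → (1.317,5.000)–(1.132,4.000)
cell (1,5): code 1000 → (2.000,5.670)–(1.317,5.000)
cell (2,2): code 0110 → (2.000,2.778)–(3.000,2.619)
cell (2,5): code 1001 → (3.000,5.831)–(2.000,5.670)
cell (3,2): code 0010 → (3.000,2.619)–(3.704,3.000)
cell (3,3): code 0111 → (3.704,3.000)–(4.000,3.311)
cell (3,5): code 1001 → (4.000,5.218)–(3.000,5.831)
cell (4,3): code 0010 → (4.000,3.311)–(4.358,4.000)
cell (4,4): code 0011 → (4.358,4.000)–(4.174,5.000)
cell (4,5): code 0001 → (4.174,5.000)–(4.000,5.218)
cell (8,3): code 0100 → (8.771,4.000)–(9.000,3.889)
cell (8,4): code 1100 → (8.552,5.000)–(8.771,4.000)
cell (8,5): code 1000 → (9.000,5.245)–(8.552,5.000)
cell (9,3): code 0010 → (9.000,3.889)–(9.178,4.000)
cell (9,4): code 0011 → (9.178,4.000)–(9.349,5.000)
cell (9,5): code 0001 → (9.349,5.000)–(9.000,5.245)
total: 18 segments, chained into 2 closed loop(s), length Σ = 13.432306

segments=18 loops=2 length=13.432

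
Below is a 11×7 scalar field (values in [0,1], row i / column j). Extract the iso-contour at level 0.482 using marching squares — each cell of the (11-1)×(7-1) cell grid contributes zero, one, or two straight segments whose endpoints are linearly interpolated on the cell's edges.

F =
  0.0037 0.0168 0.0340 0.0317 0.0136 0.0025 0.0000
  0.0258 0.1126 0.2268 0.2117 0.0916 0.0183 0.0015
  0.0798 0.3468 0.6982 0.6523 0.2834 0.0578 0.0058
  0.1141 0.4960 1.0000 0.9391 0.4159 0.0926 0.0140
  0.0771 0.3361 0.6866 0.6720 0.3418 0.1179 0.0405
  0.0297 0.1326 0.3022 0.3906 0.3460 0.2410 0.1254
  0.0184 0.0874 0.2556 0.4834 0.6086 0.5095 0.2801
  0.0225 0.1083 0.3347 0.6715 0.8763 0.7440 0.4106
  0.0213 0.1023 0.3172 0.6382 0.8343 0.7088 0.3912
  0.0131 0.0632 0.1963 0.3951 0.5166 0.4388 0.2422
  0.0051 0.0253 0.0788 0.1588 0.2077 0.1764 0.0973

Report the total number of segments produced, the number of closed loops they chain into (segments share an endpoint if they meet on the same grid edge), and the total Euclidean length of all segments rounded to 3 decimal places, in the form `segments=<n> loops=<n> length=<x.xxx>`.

segments=26 loops=2 length=20.117

cell (1,1): code 0100 → (1.541,2.000)–(2.000,1.385)
cell (1,2): code 1100 → (1.613,3.000)–(1.541,2.000)
cell (1,3): code 1000 → (2.000,3.462)–(1.613,3.000)
cell (2,0): code 0100 → (2.906,1.000)–(3.000,0.963)
cell (2,1): code 1110 → (2.000,1.385)–(2.906,1.000)
cell (2,3): code 1001 → (3.000,3.874)–(2.000,3.462)
cell (3,0): code 0010 → (3.000,0.963)–(3.088,1.000)
cell (3,1): code 0111 → (3.088,1.000)–(4.000,1.416)
cell (3,3): code 1001 → (4.000,3.575)–(3.000,3.874)
cell (4,1): code 0010 → (4.000,1.416)–(4.532,2.000)
cell (4,2): code 0011 → (4.532,2.000)–(4.675,3.000)
cell (4,3): code 0001 → (4.675,3.000)–(4.000,3.575)
cell (5,2): code 0100 → (5.985,3.000)–(6.000,2.994)
cell (5,3): code 1100 → (5.518,4.000)–(5.985,3.000)
cell (5,4): code 1100 → (5.898,5.000)–(5.518,4.000)
cell (5,5): code 1000 → (6.000,5.120)–(5.898,5.000)
cell (6,2): code 0110 → (6.000,2.994)–(7.000,2.437)
cell (6,5): code 1001 → (7.000,5.786)–(6.000,5.120)
cell (7,2): code 0110 → (7.000,2.437)–(8.000,2.513)
cell (7,5): code 1001 → (8.000,5.714)–(7.000,5.786)
cell (8,2): code 0010 → (8.000,2.513)–(8.643,3.000)
cell (8,3): code 0111 → (8.643,3.000)–(9.000,3.715)
cell (8,4): code 1011 → (9.000,4.445)–(8.840,5.000)
cell (8,5): code 0001 → (8.840,5.000)–(8.000,5.714)
cell (9,3): code 0010 → (9.000,3.715)–(9.112,4.000)
cell (9,4): code 0001 → (9.112,4.000)–(9.000,4.445)
total: 26 segments, chained into 2 closed loop(s), length Σ = 20.116663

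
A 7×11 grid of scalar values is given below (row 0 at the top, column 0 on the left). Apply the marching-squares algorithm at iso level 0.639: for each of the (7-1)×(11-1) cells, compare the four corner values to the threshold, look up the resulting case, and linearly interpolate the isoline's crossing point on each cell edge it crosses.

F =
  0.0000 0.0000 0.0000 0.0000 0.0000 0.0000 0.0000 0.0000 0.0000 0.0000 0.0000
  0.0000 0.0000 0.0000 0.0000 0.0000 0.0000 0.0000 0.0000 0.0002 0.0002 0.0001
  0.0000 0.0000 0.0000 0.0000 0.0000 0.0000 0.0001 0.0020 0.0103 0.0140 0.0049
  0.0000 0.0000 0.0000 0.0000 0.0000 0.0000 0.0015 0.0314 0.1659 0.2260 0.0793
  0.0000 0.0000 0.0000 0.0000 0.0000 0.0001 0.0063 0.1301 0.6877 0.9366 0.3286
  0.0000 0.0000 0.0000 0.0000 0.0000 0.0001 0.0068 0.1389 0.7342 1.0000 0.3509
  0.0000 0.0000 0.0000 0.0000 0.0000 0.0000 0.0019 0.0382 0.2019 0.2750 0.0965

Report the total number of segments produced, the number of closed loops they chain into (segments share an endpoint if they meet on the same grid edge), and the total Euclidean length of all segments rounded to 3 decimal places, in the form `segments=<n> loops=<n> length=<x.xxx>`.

segments=8 loops=1 length=5.865

cell (3,7): code 0100 → (3.907,8.000)–(4.000,7.913)
cell (3,8): code 1100 → (3.581,9.000)–(3.907,8.000)
cell (3,9): code 1000 → (4.000,9.489)–(3.581,9.000)
cell (4,7): code 0110 → (4.000,7.913)–(5.000,7.840)
cell (4,9): code 1001 → (5.000,9.556)–(4.000,9.489)
cell (5,7): code 0010 → (5.000,7.840)–(5.179,8.000)
cell (5,8): code 0011 → (5.179,8.000)–(5.498,9.000)
cell (5,9): code 0001 → (5.498,9.000)–(5.000,9.556)
total: 8 segments, chained into 1 closed loop(s), length Σ = 5.864573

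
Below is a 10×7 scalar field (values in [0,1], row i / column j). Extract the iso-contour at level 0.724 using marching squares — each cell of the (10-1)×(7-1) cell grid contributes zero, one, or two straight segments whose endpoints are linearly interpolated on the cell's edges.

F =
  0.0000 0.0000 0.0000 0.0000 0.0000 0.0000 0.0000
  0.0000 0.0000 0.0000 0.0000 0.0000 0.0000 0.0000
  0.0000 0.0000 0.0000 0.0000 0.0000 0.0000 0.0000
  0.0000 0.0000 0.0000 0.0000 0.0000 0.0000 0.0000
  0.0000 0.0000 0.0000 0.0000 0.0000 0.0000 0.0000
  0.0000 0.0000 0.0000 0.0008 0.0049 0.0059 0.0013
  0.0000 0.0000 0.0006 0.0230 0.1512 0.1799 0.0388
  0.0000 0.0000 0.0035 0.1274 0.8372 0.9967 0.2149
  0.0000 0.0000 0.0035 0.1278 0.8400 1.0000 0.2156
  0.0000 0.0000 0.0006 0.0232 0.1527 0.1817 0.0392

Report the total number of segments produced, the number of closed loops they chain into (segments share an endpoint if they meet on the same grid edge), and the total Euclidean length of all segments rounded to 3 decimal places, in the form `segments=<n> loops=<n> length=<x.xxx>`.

cell (6,3): code 0100 → (6.835,4.000)–(7.000,3.841)
cell (6,4): code 1100 → (6.666,5.000)–(6.835,4.000)
cell (6,5): code 1000 → (7.000,5.349)–(6.666,5.000)
cell (7,3): code 0110 → (7.000,3.841)–(8.000,3.837)
cell (7,5): code 1001 → (8.000,5.352)–(7.000,5.349)
cell (8,3): code 0010 → (8.000,3.837)–(8.169,4.000)
cell (8,4): code 0011 → (8.169,4.000)–(8.337,5.000)
cell (8,5): code 0001 → (8.337,5.000)–(8.000,5.352)
total: 8 segments, chained into 1 closed loop(s), length Σ = 5.462549

segments=8 loops=1 length=5.463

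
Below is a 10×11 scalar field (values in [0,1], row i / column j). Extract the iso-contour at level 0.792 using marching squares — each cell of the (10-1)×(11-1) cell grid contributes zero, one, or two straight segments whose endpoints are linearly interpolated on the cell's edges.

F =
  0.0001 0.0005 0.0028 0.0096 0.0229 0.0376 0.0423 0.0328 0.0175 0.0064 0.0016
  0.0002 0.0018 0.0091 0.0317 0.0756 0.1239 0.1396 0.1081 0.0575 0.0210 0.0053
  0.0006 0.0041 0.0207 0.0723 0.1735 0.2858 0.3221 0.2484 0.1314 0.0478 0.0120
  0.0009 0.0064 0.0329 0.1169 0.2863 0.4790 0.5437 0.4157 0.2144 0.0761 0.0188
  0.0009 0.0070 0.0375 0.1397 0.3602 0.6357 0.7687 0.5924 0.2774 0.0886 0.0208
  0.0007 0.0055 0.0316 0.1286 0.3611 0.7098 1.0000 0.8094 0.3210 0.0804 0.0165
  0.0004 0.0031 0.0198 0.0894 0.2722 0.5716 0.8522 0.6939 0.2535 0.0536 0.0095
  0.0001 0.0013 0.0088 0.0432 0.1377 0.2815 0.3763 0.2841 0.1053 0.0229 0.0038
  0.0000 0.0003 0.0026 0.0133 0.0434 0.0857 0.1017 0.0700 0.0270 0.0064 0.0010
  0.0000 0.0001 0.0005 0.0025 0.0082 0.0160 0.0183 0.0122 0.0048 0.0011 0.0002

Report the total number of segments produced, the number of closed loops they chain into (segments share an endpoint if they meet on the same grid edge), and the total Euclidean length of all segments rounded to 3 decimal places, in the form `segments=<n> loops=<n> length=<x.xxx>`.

segments=8 loops=1 length=5.505

cell (4,5): code 0100 → (4.101,6.000)–(5.000,5.283)
cell (4,6): code 1100 → (4.920,7.000)–(4.101,6.000)
cell (4,7): code 1000 → (5.000,7.036)–(4.920,7.000)
cell (5,5): code 0110 → (5.000,5.283)–(6.000,5.785)
cell (5,6): code 1011 → (6.000,6.380)–(5.151,7.000)
cell (5,7): code 0001 → (5.151,7.000)–(5.000,7.036)
cell (6,5): code 0010 → (6.000,5.785)–(6.126,6.000)
cell (6,6): code 0001 → (6.126,6.000)–(6.000,6.380)
total: 8 segments, chained into 1 closed loop(s), length Σ = 5.505389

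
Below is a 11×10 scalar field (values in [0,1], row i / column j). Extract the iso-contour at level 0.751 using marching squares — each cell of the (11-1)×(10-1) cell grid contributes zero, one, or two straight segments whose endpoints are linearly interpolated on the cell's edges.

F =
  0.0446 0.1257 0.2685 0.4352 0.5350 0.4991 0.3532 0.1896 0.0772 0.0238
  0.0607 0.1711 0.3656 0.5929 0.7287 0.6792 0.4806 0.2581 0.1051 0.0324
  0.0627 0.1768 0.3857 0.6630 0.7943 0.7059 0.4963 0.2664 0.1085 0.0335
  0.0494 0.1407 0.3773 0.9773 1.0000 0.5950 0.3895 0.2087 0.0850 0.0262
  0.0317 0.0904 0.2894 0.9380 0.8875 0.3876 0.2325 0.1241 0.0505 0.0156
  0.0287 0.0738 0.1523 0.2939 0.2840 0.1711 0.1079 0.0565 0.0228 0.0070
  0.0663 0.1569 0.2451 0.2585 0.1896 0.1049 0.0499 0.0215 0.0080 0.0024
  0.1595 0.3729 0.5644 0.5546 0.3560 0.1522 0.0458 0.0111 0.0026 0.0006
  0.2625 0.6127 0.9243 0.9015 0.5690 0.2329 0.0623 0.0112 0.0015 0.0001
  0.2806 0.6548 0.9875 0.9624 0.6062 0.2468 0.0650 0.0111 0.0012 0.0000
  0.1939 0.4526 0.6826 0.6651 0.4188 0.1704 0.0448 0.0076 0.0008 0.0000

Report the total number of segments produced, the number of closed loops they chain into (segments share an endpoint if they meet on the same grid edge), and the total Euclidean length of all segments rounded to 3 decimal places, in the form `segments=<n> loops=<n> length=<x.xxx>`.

cell (1,3): code 0100 → (1.340,4.000)–(2.000,3.670)
cell (1,4): code 1000 → (2.000,4.490)–(1.340,4.000)
cell (2,2): code 0100 → (2.280,3.000)–(3.000,2.623)
cell (2,3): code 1110 → (2.000,3.670)–(2.280,3.000)
cell (2,4): code 1001 → (3.000,4.615)–(2.000,4.490)
cell (3,2): code 0110 → (3.000,2.623)–(4.000,2.712)
cell (3,4): code 1001 → (4.000,4.273)–(3.000,4.615)
cell (4,2): code 0010 → (4.000,2.712)–(4.290,3.000)
cell (4,3): code 0011 → (4.290,3.000)–(4.226,4.000)
cell (4,4): code 0001 → (4.226,4.000)–(4.000,4.273)
cell (7,1): code 0100 → (7.518,2.000)–(8.000,1.444)
cell (7,2): code 1100 → (7.566,3.000)–(7.518,2.000)
cell (7,3): code 1000 → (8.000,3.453)–(7.566,3.000)
cell (8,1): code 0110 → (8.000,1.444)–(9.000,1.289)
cell (8,3): code 1001 → (9.000,3.593)–(8.000,3.453)
cell (9,1): code 0010 → (9.000,1.289)–(9.776,2.000)
cell (9,2): code 0011 → (9.776,2.000)–(9.711,3.000)
cell (9,3): code 0001 → (9.711,3.000)–(9.000,3.593)
total: 18 segments, chained into 2 closed loop(s), length Σ = 15.299201

segments=18 loops=2 length=15.299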